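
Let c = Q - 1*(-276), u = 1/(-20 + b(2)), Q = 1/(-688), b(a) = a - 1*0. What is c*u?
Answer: -189887/12384 ≈ -15.333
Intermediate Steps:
b(a) = a (b(a) = a + 0 = a)
Q = -1/688 ≈ -0.0014535
u = -1/18 (u = 1/(-20 + 2) = 1/(-18) = -1/18 ≈ -0.055556)
c = 189887/688 (c = -1/688 - 1*(-276) = -1/688 + 276 = 189887/688 ≈ 276.00)
c*u = (189887/688)*(-1/18) = -189887/12384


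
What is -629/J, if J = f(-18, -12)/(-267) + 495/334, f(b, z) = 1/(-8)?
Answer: -224371848/528827 ≈ -424.28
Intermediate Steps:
f(b, z) = -⅛
J = 528827/356712 (J = -⅛/(-267) + 495/334 = -⅛*(-1/267) + 495*(1/334) = 1/2136 + 495/334 = 528827/356712 ≈ 1.4825)
-629/J = -629/528827/356712 = -629*356712/528827 = -224371848/528827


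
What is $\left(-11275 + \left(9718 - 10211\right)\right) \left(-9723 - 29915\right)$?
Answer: $466459984$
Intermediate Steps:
$\left(-11275 + \left(9718 - 10211\right)\right) \left(-9723 - 29915\right) = \left(-11275 + \left(9718 - 10211\right)\right) \left(-39638\right) = \left(-11275 - 493\right) \left(-39638\right) = \left(-11768\right) \left(-39638\right) = 466459984$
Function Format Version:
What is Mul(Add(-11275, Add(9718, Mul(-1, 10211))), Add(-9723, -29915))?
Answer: 466459984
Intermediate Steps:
Mul(Add(-11275, Add(9718, Mul(-1, 10211))), Add(-9723, -29915)) = Mul(Add(-11275, Add(9718, -10211)), -39638) = Mul(Add(-11275, -493), -39638) = Mul(-11768, -39638) = 466459984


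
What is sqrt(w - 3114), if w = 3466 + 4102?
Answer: sqrt(4454) ≈ 66.738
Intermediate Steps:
w = 7568
sqrt(w - 3114) = sqrt(7568 - 3114) = sqrt(4454)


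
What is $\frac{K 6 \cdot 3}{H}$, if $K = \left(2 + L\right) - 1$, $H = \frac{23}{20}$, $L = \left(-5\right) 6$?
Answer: $- \frac{10440}{23} \approx -453.91$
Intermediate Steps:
$L = -30$
$H = \frac{23}{20}$ ($H = 23 \cdot \frac{1}{20} = \frac{23}{20} \approx 1.15$)
$K = -29$ ($K = \left(2 - 30\right) - 1 = -28 - 1 = -29$)
$\frac{K 6 \cdot 3}{H} = \frac{\left(-29\right) 6 \cdot 3}{\frac{23}{20}} = \frac{20 \left(\left(-174\right) 3\right)}{23} = \frac{20}{23} \left(-522\right) = - \frac{10440}{23}$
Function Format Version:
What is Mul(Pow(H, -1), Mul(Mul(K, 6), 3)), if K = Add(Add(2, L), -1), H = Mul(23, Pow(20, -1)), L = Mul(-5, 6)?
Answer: Rational(-10440, 23) ≈ -453.91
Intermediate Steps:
L = -30
H = Rational(23, 20) (H = Mul(23, Rational(1, 20)) = Rational(23, 20) ≈ 1.1500)
K = -29 (K = Add(Add(2, -30), -1) = Add(-28, -1) = -29)
Mul(Pow(H, -1), Mul(Mul(K, 6), 3)) = Mul(Pow(Rational(23, 20), -1), Mul(Mul(-29, 6), 3)) = Mul(Rational(20, 23), Mul(-174, 3)) = Mul(Rational(20, 23), -522) = Rational(-10440, 23)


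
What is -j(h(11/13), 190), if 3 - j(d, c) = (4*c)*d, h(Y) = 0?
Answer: -3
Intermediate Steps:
j(d, c) = 3 - 4*c*d
-j(h(11/13), 190) = -(3 - 4*190*0) = -(3 + 0) = -1*3 = -3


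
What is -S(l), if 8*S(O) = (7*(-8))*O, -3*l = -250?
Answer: 1750/3 ≈ 583.33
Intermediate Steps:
l = 250/3 (l = -⅓*(-250) = 250/3 ≈ 83.333)
S(O) = -7*O (S(O) = ((7*(-8))*O)/8 = (-56*O)/8 = -7*O)
-S(l) = -(-7)*250/3 = -1*(-1750/3) = 1750/3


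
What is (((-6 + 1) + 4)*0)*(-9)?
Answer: 0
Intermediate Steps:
(((-6 + 1) + 4)*0)*(-9) = ((-5 + 4)*0)*(-9) = -1*0*(-9) = 0*(-9) = 0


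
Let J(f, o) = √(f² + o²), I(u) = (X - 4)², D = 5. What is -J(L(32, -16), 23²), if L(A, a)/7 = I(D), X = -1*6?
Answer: -√769841 ≈ -877.41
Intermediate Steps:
X = -6
I(u) = 100 (I(u) = (-6 - 4)² = (-10)² = 100)
L(A, a) = 700 (L(A, a) = 7*100 = 700)
-J(L(32, -16), 23²) = -√(700² + (23²)²) = -√(490000 + 529²) = -√(490000 + 279841) = -√769841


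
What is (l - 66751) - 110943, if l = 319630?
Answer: 141936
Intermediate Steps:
(l - 66751) - 110943 = (319630 - 66751) - 110943 = 252879 - 110943 = 141936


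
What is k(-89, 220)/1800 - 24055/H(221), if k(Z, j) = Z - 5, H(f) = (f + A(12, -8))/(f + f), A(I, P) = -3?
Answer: -4784544623/98100 ≈ -48772.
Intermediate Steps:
H(f) = (-3 + f)/(2*f) (H(f) = (f - 3)/(f + f) = (-3 + f)/((2*f)) = (-3 + f)*(1/(2*f)) = (-3 + f)/(2*f))
k(Z, j) = -5 + Z
k(-89, 220)/1800 - 24055/H(221) = (-5 - 89)/1800 - 24055*442/(-3 + 221) = -94*1/1800 - 24055/((½)*(1/221)*218) = -47/900 - 24055/109/221 = -47/900 - 24055*221/109 = -47/900 - 5316155/109 = -4784544623/98100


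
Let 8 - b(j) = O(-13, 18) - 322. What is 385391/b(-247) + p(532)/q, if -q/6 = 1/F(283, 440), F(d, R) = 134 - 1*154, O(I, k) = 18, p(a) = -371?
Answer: -449/312 ≈ -1.4391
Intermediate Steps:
F(d, R) = -20 (F(d, R) = 134 - 154 = -20)
b(j) = 312 (b(j) = 8 - (18 - 322) = 8 - 1*(-304) = 8 + 304 = 312)
q = 3/10 (q = -6/(-20) = -6*(-1/20) = 3/10 ≈ 0.30000)
385391/b(-247) + p(532)/q = 385391/312 - 371/3/10 = 385391*(1/312) - 371*10/3 = 385391/312 - 3710/3 = -449/312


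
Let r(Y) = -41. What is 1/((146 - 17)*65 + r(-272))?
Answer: 1/8344 ≈ 0.00011985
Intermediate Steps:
1/((146 - 17)*65 + r(-272)) = 1/((146 - 17)*65 - 41) = 1/(129*65 - 41) = 1/(8385 - 41) = 1/8344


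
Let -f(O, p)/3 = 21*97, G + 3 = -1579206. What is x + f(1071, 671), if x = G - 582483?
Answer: -2167803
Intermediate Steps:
G = -1579209 (G = -3 - 1579206 = -1579209)
f(O, p) = -6111 (f(O, p) = -63*97 = -3*2037 = -6111)
x = -2161692 (x = -1579209 - 582483 = -2161692)
x + f(1071, 671) = -2161692 - 6111 = -2167803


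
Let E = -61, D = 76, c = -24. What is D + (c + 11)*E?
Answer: 869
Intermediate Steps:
D + (c + 11)*E = 76 + (-24 + 11)*(-61) = 76 - 13*(-61) = 76 + 793 = 869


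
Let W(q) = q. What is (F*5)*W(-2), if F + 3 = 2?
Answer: 10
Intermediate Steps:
F = -1 (F = -3 + 2 = -1)
(F*5)*W(-2) = -1*5*(-2) = -5*(-2) = 10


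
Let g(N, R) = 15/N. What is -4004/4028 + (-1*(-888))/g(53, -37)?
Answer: 15792811/5035 ≈ 3136.6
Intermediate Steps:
-4004/4028 + (-1*(-888))/g(53, -37) = -4004/4028 + (-1*(-888))/((15/53)) = -4004*1/4028 + 888/((15*(1/53))) = -1001/1007 + 888/(15/53) = -1001/1007 + 888*(53/15) = -1001/1007 + 15688/5 = 15792811/5035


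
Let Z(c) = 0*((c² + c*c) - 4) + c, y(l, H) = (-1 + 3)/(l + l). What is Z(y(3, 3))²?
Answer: ⅑ ≈ 0.11111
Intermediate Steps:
y(l, H) = 1/l (y(l, H) = 2/((2*l)) = 2*(1/(2*l)) = 1/l)
Z(c) = c (Z(c) = 0*((c² + c²) - 4) + c = 0*(2*c² - 4) + c = 0*(-4 + 2*c²) + c = 0 + c = c)
Z(y(3, 3))² = (1/3)² = (⅓)² = ⅑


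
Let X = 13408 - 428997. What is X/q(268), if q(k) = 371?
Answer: -415589/371 ≈ -1120.2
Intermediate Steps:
X = -415589
X/q(268) = -415589/371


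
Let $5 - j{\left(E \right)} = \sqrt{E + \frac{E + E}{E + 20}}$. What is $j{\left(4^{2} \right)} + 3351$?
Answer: $3356 - \frac{2 \sqrt{38}}{3} \approx 3351.9$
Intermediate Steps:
$j{\left(E \right)} = 5 - \sqrt{E + \frac{2 E}{20 + E}}$ ($j{\left(E \right)} = 5 - \sqrt{E + \frac{E + E}{E + 20}} = 5 - \sqrt{E + \frac{2 E}{20 + E}}$)
$j{\left(4^{2} \right)} + 3351 = \left(5 - \sqrt{\frac{4^{2} \left(22 + 4^{2}\right)}{20 + 4^{2}}}\right) + 3351 = \left(5 - \sqrt{\frac{16 \left(22 + 16\right)}{20 + 16}}\right) + 3351 = \left(5 - \sqrt{16 \cdot \frac{1}{36} \cdot 38}\right) + 3351 = \left(5 - \sqrt{\frac{152}{9}}\right) + 3351 = \left(5 - \frac{2 \sqrt{38}}{3}\right) + 3351 = 3356 - \frac{2 \sqrt{38}}{3}$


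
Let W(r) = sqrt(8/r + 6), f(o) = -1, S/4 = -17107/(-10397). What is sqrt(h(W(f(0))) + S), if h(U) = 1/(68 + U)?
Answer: sqrt(10397)*sqrt((4663501 + 68428*I*sqrt(2))/(68 + I*sqrt(2)))/10397 ≈ 2.5683 - 5.9516e-5*I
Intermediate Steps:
S = 68428/10397 (S = 4*(-17107/(-10397)) = 4*(-17107*(-1/10397)) = 4*(17107/10397) = 68428/10397 ≈ 6.5815)
W(r) = sqrt(6 + 8/r)
sqrt(h(W(f(0))) + S) = sqrt(1/(68 + sqrt(6 + 8/(-1))) + 68428/10397) = sqrt(1/(68 + sqrt(6 + 8*(-1))) + 68428/10397) = sqrt(1/(68 + sqrt(6 - 8)) + 68428/10397) = sqrt(1/(68 + sqrt(-2)) + 68428/10397) = sqrt(1/(68 + I*sqrt(2)) + 68428/10397) = sqrt(68428/10397 + 1/(68 + I*sqrt(2)))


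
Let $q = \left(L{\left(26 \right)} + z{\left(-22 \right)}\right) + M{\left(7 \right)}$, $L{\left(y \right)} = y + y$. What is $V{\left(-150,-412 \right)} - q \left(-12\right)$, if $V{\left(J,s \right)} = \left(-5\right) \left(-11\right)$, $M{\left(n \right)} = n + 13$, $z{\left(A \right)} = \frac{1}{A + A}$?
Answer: $\frac{10106}{11} \approx 918.73$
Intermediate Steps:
$z{\left(A \right)} = \frac{1}{2 A}$
$L{\left(y \right)} = 2 y$
$M{\left(n \right)} = 13 + n$
$V{\left(J,s \right)} = 55$
$q = \frac{3167}{44}$ ($q = \left(2 \cdot 26 + \frac{1}{2 \left(-22\right)}\right) + \left(13 + 7\right) = \left(52 + \frac{1}{2} \left(- \frac{1}{22}\right)\right) + 20 = \left(52 - \frac{1}{44}\right) + 20 = \frac{2287}{44} + 20 = \frac{3167}{44} \approx 71.977$)
$V{\left(-150,-412 \right)} - q \left(-12\right) = 55 - \frac{3167}{44} \left(-12\right) = 55 - - \frac{9501}{11} = 55 + \frac{9501}{11} = \frac{10106}{11}$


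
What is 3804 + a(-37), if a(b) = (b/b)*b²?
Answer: 5173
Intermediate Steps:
a(b) = b² (a(b) = 1*b² = b²)
3804 + a(-37) = 3804 + (-37)² = 3804 + 1369 = 5173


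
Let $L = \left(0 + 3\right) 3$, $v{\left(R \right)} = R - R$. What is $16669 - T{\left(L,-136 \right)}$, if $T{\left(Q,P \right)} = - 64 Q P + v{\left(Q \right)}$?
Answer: $-61667$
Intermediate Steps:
$v{\left(R \right)} = 0$
$L = 9$ ($L = 3 \cdot 3 = 9$)
$T{\left(Q,P \right)} = - 64 P Q$ ($T{\left(Q,P \right)} = - 64 Q P + 0 = - 64 P Q + 0 = - 64 P Q$)
$16669 - T{\left(L,-136 \right)} = 16669 - \left(-64\right) \left(-136\right) 9 = 16669 - 78336 = -61667$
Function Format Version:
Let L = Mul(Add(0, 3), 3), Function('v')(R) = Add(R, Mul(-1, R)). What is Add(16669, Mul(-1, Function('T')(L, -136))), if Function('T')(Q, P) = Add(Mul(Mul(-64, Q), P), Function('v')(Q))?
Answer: -61667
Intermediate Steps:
Function('v')(R) = 0
L = 9 (L = Mul(3, 3) = 9)
Function('T')(Q, P) = Mul(-64, P, Q) (Function('T')(Q, P) = Add(Mul(Mul(-64, Q), P), 0) = Add(Mul(-64, P, Q), 0) = Mul(-64, P, Q))
Add(16669, Mul(-1, Function('T')(L, -136))) = Add(16669, Mul(-1, Mul(-64, -136, 9))) = Add(16669, Mul(-1, 78336)) = Add(16669, -78336) = -61667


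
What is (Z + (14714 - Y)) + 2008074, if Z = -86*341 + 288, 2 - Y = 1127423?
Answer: 3121171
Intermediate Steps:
Y = -1127421 (Y = 2 - 1*1127423 = 2 - 1127423 = -1127421)
Z = -29038 (Z = -29326 + 288 = -29038)
(Z + (14714 - Y)) + 2008074 = (-29038 + (14714 - 1*(-1127421))) + 2008074 = (-29038 + (14714 + 1127421)) + 2008074 = (-29038 + 1142135) + 2008074 = 1113097 + 2008074 = 3121171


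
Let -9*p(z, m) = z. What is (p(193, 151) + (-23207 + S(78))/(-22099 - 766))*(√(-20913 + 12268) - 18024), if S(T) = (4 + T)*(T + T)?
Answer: 5189962736/13719 - 863842*I*√8645/41157 ≈ 3.783e+5 - 1951.5*I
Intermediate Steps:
p(z, m) = -z/9
S(T) = 2*T*(4 + T) (S(T) = (4 + T)*(2*T) = 2*T*(4 + T))
(p(193, 151) + (-23207 + S(78))/(-22099 - 766))*(√(-20913 + 12268) - 18024) = (-⅑*193 + (-23207 + 2*78*(4 + 78))/(-22099 - 766))*(√(-20913 + 12268) - 18024) = (-193/9 + (-23207 + 2*78*82)/(-22865))*(√(-8645) - 18024) = (-193/9 + (-23207 + 12792)*(-1/22865))*(I*√8645 - 18024) = (-193/9 - 10415*(-1/22865))*(-18024 + I*√8645) = (-193/9 + 2083/4573)*(-18024 + I*√8645) = -863842*(-18024 + I*√8645)/41157 = 5189962736/13719 - 863842*I*√8645/41157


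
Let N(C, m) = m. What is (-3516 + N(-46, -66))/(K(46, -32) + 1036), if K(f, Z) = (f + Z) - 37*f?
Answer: 1791/326 ≈ 5.4939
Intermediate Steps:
K(f, Z) = Z - 36*f (K(f, Z) = (Z + f) - 37*f = Z - 36*f)
(-3516 + N(-46, -66))/(K(46, -32) + 1036) = (-3516 - 66)/((-32 - 36*46) + 1036) = -3582/((-32 - 1656) + 1036) = -3582/(-1688 + 1036) = -3582/(-652) = -3582*(-1/652) = 1791/326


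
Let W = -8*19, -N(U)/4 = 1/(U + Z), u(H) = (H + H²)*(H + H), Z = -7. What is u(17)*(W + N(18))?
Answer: -17437104/11 ≈ -1.5852e+6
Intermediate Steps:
u(H) = 2*H*(H + H²) (u(H) = (H + H²)*(2*H) = 2*H*(H + H²))
N(U) = -4/(-7 + U) (N(U) = -4/(U - 7) = -4/(-7 + U))
W = -152
u(17)*(W + N(18)) = (2*17²*(1 + 17))*(-152 - 4/(-7 + 18)) = (2*289*18)*(-152 - 4/11) = 10404*(-152 - 4*1/11) = 10404*(-152 - 4/11) = 10404*(-1676/11) = -17437104/11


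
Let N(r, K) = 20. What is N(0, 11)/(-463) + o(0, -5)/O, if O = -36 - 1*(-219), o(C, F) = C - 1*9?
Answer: -2609/28243 ≈ -0.092377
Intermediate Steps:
o(C, F) = -9 + C (o(C, F) = C - 9 = -9 + C)
O = 183 (O = -36 + 219 = 183)
N(0, 11)/(-463) + o(0, -5)/O = 20/(-463) + (-9 + 0)/183 = 20*(-1/463) - 9*1/183 = -20/463 - 3/61 = -2609/28243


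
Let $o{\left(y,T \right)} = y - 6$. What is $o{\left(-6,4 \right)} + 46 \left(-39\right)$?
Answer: $-1806$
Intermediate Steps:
$o{\left(y,T \right)} = -6 + y$ ($o{\left(y,T \right)} = y - 6 = -6 + y$)
$o{\left(-6,4 \right)} + 46 \left(-39\right) = \left(-6 - 6\right) + 46 \left(-39\right) = -12 - 1794 = -1806$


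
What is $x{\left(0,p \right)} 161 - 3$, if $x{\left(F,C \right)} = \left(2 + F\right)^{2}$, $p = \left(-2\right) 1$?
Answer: $641$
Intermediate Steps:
$p = -2$
$x{\left(0,p \right)} 161 - 3 = \left(2 + 0\right)^{2} \cdot 161 - 3 = 2^{2} \cdot 161 - 3 = 4 \cdot 161 - 3 = 644 - 3 = 641$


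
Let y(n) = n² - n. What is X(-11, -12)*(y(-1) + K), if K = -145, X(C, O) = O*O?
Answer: -20592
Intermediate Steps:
X(C, O) = O²
X(-11, -12)*(y(-1) + K) = (-12)²*(-(-1 - 1) - 145) = 144*(-1*(-2) - 145) = 144*(2 - 145) = 144*(-143) = -20592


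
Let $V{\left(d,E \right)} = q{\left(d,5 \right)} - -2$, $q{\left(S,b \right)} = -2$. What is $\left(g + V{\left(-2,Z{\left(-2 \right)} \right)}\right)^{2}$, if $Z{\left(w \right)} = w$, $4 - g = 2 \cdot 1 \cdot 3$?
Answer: $4$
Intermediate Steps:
$g = -2$ ($g = 4 - 2 \cdot 1 \cdot 3 = 4 - 2 \cdot 3 = 4 - 6 = -2$)
$V{\left(d,E \right)} = 0$ ($V{\left(d,E \right)} = -2 - -2 = -2 + 2 = 0$)
$\left(g + V{\left(-2,Z{\left(-2 \right)} \right)}\right)^{2} = \left(-2 + 0\right)^{2} = \left(-2\right)^{2} = 4$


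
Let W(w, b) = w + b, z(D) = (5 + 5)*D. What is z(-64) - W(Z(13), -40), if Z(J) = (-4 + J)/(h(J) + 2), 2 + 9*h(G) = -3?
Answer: -7881/13 ≈ -606.23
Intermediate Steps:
h(G) = -5/9 (h(G) = -2/9 + (1/9)*(-3) = -2/9 - 1/3 = -5/9)
Z(J) = -36/13 + 9*J/13 (Z(J) = (-4 + J)/(-5/9 + 2) = (-4 + J)/(13/9) = (-4 + J)*(9/13) = -36/13 + 9*J/13)
z(D) = 10*D
W(w, b) = b + w
z(-64) - W(Z(13), -40) = 10*(-64) - (-40 + (-36/13 + (9/13)*13)) = -640 - (-40 + (-36/13 + 9)) = -640 - (-40 + 81/13) = -640 - 1*(-439/13) = -640 + 439/13 = -7881/13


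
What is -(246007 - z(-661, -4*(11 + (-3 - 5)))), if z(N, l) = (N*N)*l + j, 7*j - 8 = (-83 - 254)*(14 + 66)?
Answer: -38450365/7 ≈ -5.4929e+6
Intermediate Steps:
j = -26952/7 (j = 8/7 + ((-83 - 254)*(14 + 66))/7 = 8/7 + (-337*80)/7 = 8/7 + (⅐)*(-26960) = 8/7 - 26960/7 = -26952/7 ≈ -3850.3)
z(N, l) = -26952/7 + l*N² (z(N, l) = (N*N)*l - 26952/7 = N²*l - 26952/7 = l*N² - 26952/7 = -26952/7 + l*N²)
-(246007 - z(-661, -4*(11 + (-3 - 5)))) = -(246007 - (-26952/7 - 4*(11 + (-3 - 5))*(-661)²)) = -(246007 - (-26952/7 - 4*(11 - 8)*436921)) = -(246007 - (-26952/7 - 4*3*436921)) = -(246007 - (-26952/7 - 12*436921)) = -(246007 - (-26952/7 - 5243052)) = -(246007 - 1*(-36728316/7)) = -(246007 + 36728316/7) = -1*38450365/7 = -38450365/7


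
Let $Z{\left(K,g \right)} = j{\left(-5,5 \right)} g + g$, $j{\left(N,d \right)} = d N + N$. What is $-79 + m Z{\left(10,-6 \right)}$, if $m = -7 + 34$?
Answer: $4619$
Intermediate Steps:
$j{\left(N,d \right)} = N + N d$ ($j{\left(N,d \right)} = N d + N = N + N d$)
$Z{\left(K,g \right)} = - 29 g$ ($Z{\left(K,g \right)} = - 5 \left(1 + 5\right) g + g = \left(-5\right) 6 g + g = - 30 g + g = - 29 g$)
$m = 27$
$-79 + m Z{\left(10,-6 \right)} = -79 + 27 \left(\left(-29\right) \left(-6\right)\right) = -79 + 27 \cdot 174 = -79 + 4698 = 4619$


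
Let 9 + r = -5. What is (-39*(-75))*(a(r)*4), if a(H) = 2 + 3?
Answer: 58500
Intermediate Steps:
r = -14 (r = -9 - 5 = -14)
a(H) = 5
(-39*(-75))*(a(r)*4) = (-39*(-75))*(5*4) = 2925*20 = 58500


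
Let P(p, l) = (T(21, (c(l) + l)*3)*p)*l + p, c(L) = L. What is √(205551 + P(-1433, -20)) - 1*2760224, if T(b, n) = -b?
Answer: -2760224 + I*√397742 ≈ -2.7602e+6 + 630.67*I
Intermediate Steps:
P(p, l) = p - 21*l*p (P(p, l) = ((-1*21)*p)*l + p = (-21*p)*l + p = -21*l*p + p = p - 21*l*p)
√(205551 + P(-1433, -20)) - 1*2760224 = √(205551 - 1433*(1 - 21*(-20))) - 1*2760224 = √(205551 - 1433*(1 + 420)) - 2760224 = √(205551 - 1433*421) - 2760224 = √(205551 - 603293) - 2760224 = √(-397742) - 2760224 = I*√397742 - 2760224 = -2760224 + I*√397742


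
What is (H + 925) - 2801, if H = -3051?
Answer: -4927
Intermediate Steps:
(H + 925) - 2801 = (-3051 + 925) - 2801 = -2126 - 2801 = -4927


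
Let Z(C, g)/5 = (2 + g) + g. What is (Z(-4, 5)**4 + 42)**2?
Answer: 167962688641764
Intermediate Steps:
Z(C, g) = 10 + 10*g (Z(C, g) = 5*((2 + g) + g) = 5*(2 + 2*g) = 10 + 10*g)
(Z(-4, 5)**4 + 42)**2 = ((10 + 10*5)**4 + 42)**2 = ((10 + 50)**4 + 42)**2 = (60**4 + 42)**2 = (12960000 + 42)**2 = 12960042**2 = 167962688641764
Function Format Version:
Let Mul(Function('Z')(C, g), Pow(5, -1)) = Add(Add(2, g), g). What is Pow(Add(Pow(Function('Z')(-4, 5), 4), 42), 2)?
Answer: 167962688641764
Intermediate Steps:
Function('Z')(C, g) = Add(10, Mul(10, g)) (Function('Z')(C, g) = Mul(5, Add(Add(2, g), g)) = Mul(5, Add(2, Mul(2, g))) = Add(10, Mul(10, g)))
Pow(Add(Pow(Function('Z')(-4, 5), 4), 42), 2) = Pow(Add(Pow(Add(10, Mul(10, 5)), 4), 42), 2) = Pow(Add(Pow(Add(10, 50), 4), 42), 2) = Pow(Add(Pow(60, 4), 42), 2) = Pow(Add(12960000, 42), 2) = Pow(12960042, 2) = 167962688641764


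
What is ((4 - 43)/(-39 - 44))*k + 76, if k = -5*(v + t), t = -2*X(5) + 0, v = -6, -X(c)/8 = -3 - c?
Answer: 32438/83 ≈ 390.82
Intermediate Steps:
X(c) = 24 + 8*c (X(c) = -8*(-3 - c) = 24 + 8*c)
t = -128 (t = -2*(24 + 8*5) + 0 = -2*(24 + 40) + 0 = -2*64 + 0 = -128 + 0 = -128)
k = 670 (k = -5*(-6 - 128) = -5*(-134) = 670)
((4 - 43)/(-39 - 44))*k + 76 = ((4 - 43)/(-39 - 44))*670 + 76 = -39/(-83)*670 + 76 = -39*(-1/83)*670 + 76 = (39/83)*670 + 76 = 26130/83 + 76 = 32438/83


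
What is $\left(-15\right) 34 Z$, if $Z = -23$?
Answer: $11730$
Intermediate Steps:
$\left(-15\right) 34 Z = \left(-15\right) 34 \left(-23\right) = \left(-510\right) \left(-23\right) = 11730$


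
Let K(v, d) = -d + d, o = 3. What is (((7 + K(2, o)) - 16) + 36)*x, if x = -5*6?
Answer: -810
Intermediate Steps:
K(v, d) = 0
x = -30
(((7 + K(2, o)) - 16) + 36)*x = (((7 + 0) - 16) + 36)*(-30) = ((7 - 16) + 36)*(-30) = (-9 + 36)*(-30) = 27*(-30) = -810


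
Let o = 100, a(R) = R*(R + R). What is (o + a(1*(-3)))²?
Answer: 13924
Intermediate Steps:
a(R) = 2*R² (a(R) = R*(2*R) = 2*R²)
(o + a(1*(-3)))² = (100 + 2*(1*(-3))²)² = (100 + 2*(-3)²)² = (100 + 2*9)² = (100 + 18)² = 118² = 13924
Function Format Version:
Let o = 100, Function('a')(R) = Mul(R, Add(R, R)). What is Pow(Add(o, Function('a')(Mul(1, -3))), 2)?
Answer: 13924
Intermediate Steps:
Function('a')(R) = Mul(2, Pow(R, 2)) (Function('a')(R) = Mul(R, Mul(2, R)) = Mul(2, Pow(R, 2)))
Pow(Add(o, Function('a')(Mul(1, -3))), 2) = Pow(Add(100, Mul(2, Pow(Mul(1, -3), 2))), 2) = Pow(Add(100, Mul(2, Pow(-3, 2))), 2) = Pow(Add(100, Mul(2, 9)), 2) = Pow(Add(100, 18), 2) = Pow(118, 2) = 13924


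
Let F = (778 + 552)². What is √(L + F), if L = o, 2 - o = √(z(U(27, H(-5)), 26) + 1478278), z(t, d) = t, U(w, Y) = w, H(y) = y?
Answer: √(1768902 - √1478305) ≈ 1329.5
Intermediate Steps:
o = 2 - √1478305 (o = 2 - √(27 + 1478278) = 2 - √1478305 ≈ -1213.9)
L = 2 - √1478305 ≈ -1213.9
F = 1768900 (F = 1330² = 1768900)
√(L + F) = √((2 - √1478305) + 1768900) = √(1768902 - √1478305)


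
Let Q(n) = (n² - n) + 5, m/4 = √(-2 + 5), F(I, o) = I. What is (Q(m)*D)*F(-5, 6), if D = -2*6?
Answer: 3180 - 240*√3 ≈ 2764.3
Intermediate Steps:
m = 4*√3 (m = 4*√(-2 + 5) = 4*√3 ≈ 6.9282)
Q(n) = 5 + n² - n
D = -12
(Q(m)*D)*F(-5, 6) = ((5 + (4*√3)² - 4*√3)*(-12))*(-5) = ((5 + 48 - 4*√3)*(-12))*(-5) = ((53 - 4*√3)*(-12))*(-5) = (-636 + 48*√3)*(-5) = 3180 - 240*√3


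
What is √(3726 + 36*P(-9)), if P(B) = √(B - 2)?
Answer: 3*√(414 + 4*I*√11) ≈ 61.049 + 0.97789*I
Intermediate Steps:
P(B) = √(-2 + B)
√(3726 + 36*P(-9)) = √(3726 + 36*√(-2 - 9)) = √(3726 + 36*√(-11)) = √(3726 + 36*(I*√11)) = √(3726 + 36*I*√11)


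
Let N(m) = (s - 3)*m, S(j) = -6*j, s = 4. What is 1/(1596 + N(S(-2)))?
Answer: 1/1608 ≈ 0.00062189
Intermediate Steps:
N(m) = m (N(m) = (4 - 3)*m = 1*m = m)
1/(1596 + N(S(-2))) = 1/(1596 - 6*(-2)) = 1/(1596 + 12) = 1/1608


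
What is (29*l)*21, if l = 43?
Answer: 26187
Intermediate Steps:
(29*l)*21 = (29*43)*21 = 1247*21 = 26187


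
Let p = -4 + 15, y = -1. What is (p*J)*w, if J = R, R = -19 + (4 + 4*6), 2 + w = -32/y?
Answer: 2970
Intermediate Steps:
w = 30 (w = -2 - 32/(-1) = -2 - 32*(-1) = -2 + 32 = 30)
R = 9 (R = -19 + (4 + 24) = -19 + 28 = 9)
J = 9
p = 11
(p*J)*w = (11*9)*30 = 99*30 = 2970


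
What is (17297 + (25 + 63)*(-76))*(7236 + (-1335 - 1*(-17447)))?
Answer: 247698932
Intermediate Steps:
(17297 + (25 + 63)*(-76))*(7236 + (-1335 - 1*(-17447))) = (17297 + 88*(-76))*(7236 + (-1335 + 17447)) = (17297 - 6688)*(7236 + 16112) = 10609*23348 = 247698932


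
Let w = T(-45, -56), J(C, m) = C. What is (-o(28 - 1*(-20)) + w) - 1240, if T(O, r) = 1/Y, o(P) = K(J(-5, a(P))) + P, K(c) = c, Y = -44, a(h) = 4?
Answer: -56453/44 ≈ -1283.0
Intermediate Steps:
o(P) = -5 + P
T(O, r) = -1/44 (T(O, r) = 1/(-44) = -1/44)
w = -1/44 ≈ -0.022727
(-o(28 - 1*(-20)) + w) - 1240 = (-(-5 + (28 - 1*(-20))) - 1/44) - 1240 = (-(-5 + (28 + 20)) - 1/44) - 1240 = (-(-5 + 48) - 1/44) - 1240 = (-1*43 - 1/44) - 1240 = (-43 - 1/44) - 1240 = -1893/44 - 1240 = -56453/44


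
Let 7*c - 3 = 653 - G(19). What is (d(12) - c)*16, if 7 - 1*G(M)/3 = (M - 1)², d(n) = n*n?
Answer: -9584/7 ≈ -1369.1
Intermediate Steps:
d(n) = n²
G(M) = 21 - 3*(-1 + M)² (G(M) = 21 - 3*(M - 1)² = 21 - 3*(-1 + M)²)
c = 1607/7 (c = 3/7 + (653 - (21 - 3*(-1 + 19)²))/7 = 3/7 + (653 - (21 - 3*18²))/7 = 3/7 + (653 - (21 - 3*324))/7 = 3/7 + (653 - (21 - 972))/7 = 3/7 + (653 - 1*(-951))/7 = 3/7 + (653 + 951)/7 = 3/7 + (⅐)*1604 = 3/7 + 1604/7 = 1607/7 ≈ 229.57)
(d(12) - c)*16 = (12² - 1*1607/7)*16 = (144 - 1607/7)*16 = -599/7*16 = -9584/7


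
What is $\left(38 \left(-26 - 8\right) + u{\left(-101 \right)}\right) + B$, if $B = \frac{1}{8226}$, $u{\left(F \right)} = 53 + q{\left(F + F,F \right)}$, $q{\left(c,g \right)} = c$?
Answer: $- \frac{11853665}{8226} \approx -1441.0$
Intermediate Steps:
$u{\left(F \right)} = 53 + 2 F$ ($u{\left(F \right)} = 53 + \left(F + F\right) = 53 + 2 F$)
$B = \frac{1}{8226} \approx 0.00012157$
$\left(38 \left(-26 - 8\right) + u{\left(-101 \right)}\right) + B = \left(38 \left(-26 - 8\right) + \left(53 + 2 \left(-101\right)\right)\right) + \frac{1}{8226} = \left(38 \left(-34\right) + \left(53 - 202\right)\right) + \frac{1}{8226} = \left(-1292 - 149\right) + \frac{1}{8226} = -1441 + \frac{1}{8226} = - \frac{11853665}{8226}$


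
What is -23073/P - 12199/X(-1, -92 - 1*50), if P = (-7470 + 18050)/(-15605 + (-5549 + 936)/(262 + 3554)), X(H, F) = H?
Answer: 622195590703/13457760 ≈ 46233.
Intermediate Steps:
P = -40373280/59553293 (P = 10580/(-15605 - 4613/3816) = 10580/(-59553293/3816) = 10580*(-3816/59553293) = -40373280/59553293 ≈ -0.67794)
-23073/P - 12199/X(-1, -92 - 1*50) = -23073/(-40373280/59553293) - 12199/(-1) = -23073*(-59553293/40373280) - 12199*(-1) = 458024376463/13457760 + 12199 = 622195590703/13457760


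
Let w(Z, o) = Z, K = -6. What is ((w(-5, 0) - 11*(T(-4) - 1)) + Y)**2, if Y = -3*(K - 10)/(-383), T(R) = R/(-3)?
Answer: 102050404/1320201 ≈ 77.299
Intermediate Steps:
T(R) = -R/3 (T(R) = R*(-1/3) = -R/3)
Y = -48/383 (Y = -3*(-6 - 10)/(-383) = -3*(-16)*(-1/383) = 48*(-1/383) = -48/383 ≈ -0.12533)
((w(-5, 0) - 11*(T(-4) - 1)) + Y)**2 = ((-5 - 11*(-1/3*(-4) - 1)) - 48/383)**2 = ((-5 - 11*(4/3 - 1)) - 48/383)**2 = ((-5 - 11*1/3) - 48/383)**2 = ((-5 - 11/3) - 48/383)**2 = (-26/3 - 48/383)**2 = (-10102/1149)**2 = 102050404/1320201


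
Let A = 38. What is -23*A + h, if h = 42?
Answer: -832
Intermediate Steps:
-23*A + h = -23*38 + 42 = -874 + 42 = -832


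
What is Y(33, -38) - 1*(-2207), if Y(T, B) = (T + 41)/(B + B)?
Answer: 83829/38 ≈ 2206.0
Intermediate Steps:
Y(T, B) = (41 + T)/(2*B) (Y(T, B) = (41 + T)/((2*B)) = (41 + T)*(1/(2*B)) = (41 + T)/(2*B))
Y(33, -38) - 1*(-2207) = (½)*(41 + 33)/(-38) - 1*(-2207) = (½)*(-1/38)*74 + 2207 = -37/38 + 2207 = 83829/38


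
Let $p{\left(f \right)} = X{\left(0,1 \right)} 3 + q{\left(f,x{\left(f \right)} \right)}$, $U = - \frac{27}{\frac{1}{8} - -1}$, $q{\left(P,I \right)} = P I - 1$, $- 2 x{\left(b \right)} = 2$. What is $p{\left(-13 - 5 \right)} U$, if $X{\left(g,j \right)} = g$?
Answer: $-408$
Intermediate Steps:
$x{\left(b \right)} = -1$ ($x{\left(b \right)} = \left(- \frac{1}{2}\right) 2 = -1$)
$q{\left(P,I \right)} = -1 + I P$ ($q{\left(P,I \right)} = I P - 1 = -1 + I P$)
$U = -24$ ($U = - \frac{27}{\frac{1}{8} + 1} = - \frac{27}{\frac{9}{8}} = \left(-27\right) \frac{8}{9} = -24$)
$p{\left(f \right)} = -1 - f$ ($p{\left(f \right)} = 0 \cdot 3 - \left(1 + f\right) = 0 - \left(1 + f\right) = -1 - f$)
$p{\left(-13 - 5 \right)} U = \left(-1 - \left(-13 - 5\right)\right) \left(-24\right) = \left(-1 - -18\right) \left(-24\right) = \left(-1 + 18\right) \left(-24\right) = 17 \left(-24\right) = -408$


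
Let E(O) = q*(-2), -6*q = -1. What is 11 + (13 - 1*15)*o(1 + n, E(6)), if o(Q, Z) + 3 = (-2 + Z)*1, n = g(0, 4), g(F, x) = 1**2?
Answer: 65/3 ≈ 21.667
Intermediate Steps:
q = 1/6 (q = -1/6*(-1) = 1/6 ≈ 0.16667)
E(O) = -1/3 (E(O) = (1/6)*(-2) = -1/3)
g(F, x) = 1
n = 1
o(Q, Z) = -5 + Z (o(Q, Z) = -3 + (-2 + Z)*1 = -3 + (-2 + Z) = -5 + Z)
11 + (13 - 1*15)*o(1 + n, E(6)) = 11 + (13 - 1*15)*(-5 - 1/3) = 11 + (13 - 15)*(-16/3) = 11 - 2*(-16/3) = 11 + 32/3 = 65/3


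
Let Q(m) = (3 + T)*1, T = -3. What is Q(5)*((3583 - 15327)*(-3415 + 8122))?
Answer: 0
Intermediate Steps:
Q(m) = 0 (Q(m) = (3 - 3)*1 = 0*1 = 0)
Q(5)*((3583 - 15327)*(-3415 + 8122)) = 0*((3583 - 15327)*(-3415 + 8122)) = 0*(-11744*4707) = 0*(-55279008) = 0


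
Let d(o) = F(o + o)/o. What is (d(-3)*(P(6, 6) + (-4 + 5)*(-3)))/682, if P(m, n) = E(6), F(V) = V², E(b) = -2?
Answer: 30/341 ≈ 0.087977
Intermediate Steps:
P(m, n) = -2
d(o) = 4*o (d(o) = (o + o)²/o = (2*o)²/o = (4*o²)/o = 4*o)
(d(-3)*(P(6, 6) + (-4 + 5)*(-3)))/682 = ((4*(-3))*(-2 + (-4 + 5)*(-3)))/682 = -12*(-2 + 1*(-3))*(1/682) = -12*(-2 - 3)*(1/682) = -12*(-5)*(1/682) = 60*(1/682) = 30/341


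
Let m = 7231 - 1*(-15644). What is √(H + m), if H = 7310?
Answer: √30185 ≈ 173.74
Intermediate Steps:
m = 22875 (m = 7231 + 15644 = 22875)
√(H + m) = √(7310 + 22875) = √30185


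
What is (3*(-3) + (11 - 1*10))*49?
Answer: -392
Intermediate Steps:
(3*(-3) + (11 - 1*10))*49 = (-9 + (11 - 10))*49 = (-9 + 1)*49 = -8*49 = -392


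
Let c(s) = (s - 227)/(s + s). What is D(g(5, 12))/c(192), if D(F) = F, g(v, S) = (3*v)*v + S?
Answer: -33408/35 ≈ -954.51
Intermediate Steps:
g(v, S) = S + 3*v² (g(v, S) = 3*v² + S = S + 3*v²)
c(s) = (-227 + s)/(2*s) (c(s) = (-227 + s)/((2*s)) = (-227 + s)*(1/(2*s)) = (-227 + s)/(2*s))
D(g(5, 12))/c(192) = (12 + 3*5²)/(((½)*(-227 + 192)/192)) = (12 + 3*25)/(((½)*(1/192)*(-35))) = (12 + 75)/(-35/384) = 87*(-384/35) = -33408/35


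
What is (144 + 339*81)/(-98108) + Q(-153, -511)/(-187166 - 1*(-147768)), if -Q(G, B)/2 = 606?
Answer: -484298049/1932629492 ≈ -0.25059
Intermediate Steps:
Q(G, B) = -1212 (Q(G, B) = -2*606 = -1212)
(144 + 339*81)/(-98108) + Q(-153, -511)/(-187166 - 1*(-147768)) = (144 + 339*81)/(-98108) - 1212/(-187166 - 1*(-147768)) = (144 + 27459)*(-1/98108) - 1212/(-187166 + 147768) = 27603*(-1/98108) - 1212/(-39398) = -27603/98108 - 1212*(-1/39398) = -27603/98108 + 606/19699 = -484298049/1932629492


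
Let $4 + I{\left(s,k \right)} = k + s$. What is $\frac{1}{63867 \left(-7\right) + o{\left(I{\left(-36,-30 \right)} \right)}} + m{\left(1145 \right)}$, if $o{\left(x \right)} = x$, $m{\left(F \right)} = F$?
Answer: $\frac{511974154}{447139} \approx 1145.0$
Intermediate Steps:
$I{\left(s,k \right)} = -4 + k + s$ ($I{\left(s,k \right)} = -4 + \left(k + s\right) = -4 + k + s$)
$\frac{1}{63867 \left(-7\right) + o{\left(I{\left(-36,-30 \right)} \right)}} + m{\left(1145 \right)} = \frac{1}{63867 \left(-7\right) - 70} + 1145 = \frac{1}{-447069 - 70} + 1145 = \frac{1}{-447139} + 1145 = - \frac{1}{447139} + 1145 = \frac{511974154}{447139}$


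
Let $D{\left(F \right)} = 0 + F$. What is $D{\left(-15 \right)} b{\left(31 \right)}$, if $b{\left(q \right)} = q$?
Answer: $-465$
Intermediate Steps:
$D{\left(F \right)} = F$
$D{\left(-15 \right)} b{\left(31 \right)} = \left(-15\right) 31 = -465$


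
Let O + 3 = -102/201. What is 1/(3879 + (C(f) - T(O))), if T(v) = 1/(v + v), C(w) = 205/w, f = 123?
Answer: 1410/5471941 ≈ 0.00025768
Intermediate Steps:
O = -235/67 (O = -3 - 102/201 = -3 - 102*1/201 = -3 - 34/67 = -235/67 ≈ -3.5075)
T(v) = 1/(2*v)
1/(3879 + (C(f) - T(O))) = 1/(3879 + (205/123 - 1/(2*(-235/67)))) = 1/(3879 + (205*(1/123) - (-67)/(2*235))) = 1/(3879 + (5/3 - 1*(-67/470))) = 1/(3879 + (5/3 + 67/470)) = 1/(3879 + 2551/1410) = 1/(5471941/1410) = 1410/5471941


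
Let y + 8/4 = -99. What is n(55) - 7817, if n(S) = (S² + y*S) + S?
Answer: -10292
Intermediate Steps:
y = -101 (y = -2 - 99 = -101)
n(S) = S² - 100*S (n(S) = (S² - 101*S) + S = S² - 100*S)
n(55) - 7817 = 55*(-100 + 55) - 7817 = 55*(-45) - 7817 = -2475 - 7817 = -10292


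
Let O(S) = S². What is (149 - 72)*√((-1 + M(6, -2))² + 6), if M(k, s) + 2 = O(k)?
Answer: 77*√1095 ≈ 2548.0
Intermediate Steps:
M(k, s) = -2 + k²
(149 - 72)*√((-1 + M(6, -2))² + 6) = (149 - 72)*√((-1 + (-2 + 6²))² + 6) = 77*√((-1 + (-2 + 36))² + 6) = 77*√((-1 + 34)² + 6) = 77*√(33² + 6) = 77*√(1089 + 6) = 77*√1095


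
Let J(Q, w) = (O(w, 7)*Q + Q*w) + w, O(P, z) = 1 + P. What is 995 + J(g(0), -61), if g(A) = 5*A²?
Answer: 934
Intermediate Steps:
J(Q, w) = w + Q*w + Q*(1 + w) (J(Q, w) = ((1 + w)*Q + Q*w) + w = (Q*(1 + w) + Q*w) + w = (Q*w + Q*(1 + w)) + w = w + Q*w + Q*(1 + w))
995 + J(g(0), -61) = 995 + (5*0² - 61 + 2*(5*0²)*(-61)) = 995 + (5*0 - 61 + 2*(5*0)*(-61)) = 995 + (0 - 61 + 2*0*(-61)) = 995 + (0 - 61 + 0) = 995 - 61 = 934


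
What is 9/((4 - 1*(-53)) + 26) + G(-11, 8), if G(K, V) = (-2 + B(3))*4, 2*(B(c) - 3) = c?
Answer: 839/83 ≈ 10.108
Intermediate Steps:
B(c) = 3 + c/2
G(K, V) = 10 (G(K, V) = (-2 + (3 + (½)*3))*4 = (-2 + (3 + 3/2))*4 = (-2 + 9/2)*4 = (5/2)*4 = 10)
9/((4 - 1*(-53)) + 26) + G(-11, 8) = 9/((4 - 1*(-53)) + 26) + 10 = 9/((4 + 53) + 26) + 10 = 9/(57 + 26) + 10 = 9/83 + 10 = 839/83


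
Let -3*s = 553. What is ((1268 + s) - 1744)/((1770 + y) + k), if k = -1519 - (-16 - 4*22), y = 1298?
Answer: -1981/4959 ≈ -0.39948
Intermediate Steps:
s = -553/3 (s = -⅓*553 = -553/3 ≈ -184.33)
k = -1415 (k = -1519 - (-16 - 88) = -1519 - 1*(-104) = -1519 + 104 = -1415)
((1268 + s) - 1744)/((1770 + y) + k) = ((1268 - 553/3) - 1744)/((1770 + 1298) - 1415) = (3251/3 - 1744)/(3068 - 1415) = -1981/3/1653 = -1981/3*1/1653 = -1981/4959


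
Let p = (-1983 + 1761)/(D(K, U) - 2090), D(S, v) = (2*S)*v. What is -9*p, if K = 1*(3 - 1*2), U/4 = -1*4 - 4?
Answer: -333/359 ≈ -0.92758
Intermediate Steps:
U = -32 (U = 4*(-1*4 - 4) = 4*(-4 - 4) = 4*(-8) = -32)
K = 1 (K = 1*(3 - 2) = 1*1 = 1)
D(S, v) = 2*S*v
p = 37/359 (p = (-1983 + 1761)/(2*1*(-32) - 2090) = -222/(-64 - 2090) = -222/(-2154) = -222*(-1/2154) = 37/359 ≈ 0.10306)
-9*p = -9*37/359 = -333/359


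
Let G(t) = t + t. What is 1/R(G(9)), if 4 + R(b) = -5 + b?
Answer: ⅑ ≈ 0.11111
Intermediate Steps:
G(t) = 2*t
R(b) = -9 + b (R(b) = -4 + (-5 + b) = -9 + b)
1/R(G(9)) = 1/(-9 + 2*9) = 1/(-9 + 18) = 1/9 = ⅑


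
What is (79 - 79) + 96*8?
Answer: 768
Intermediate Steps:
(79 - 79) + 96*8 = 0 + 768 = 768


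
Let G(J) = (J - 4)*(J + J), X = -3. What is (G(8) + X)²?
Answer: 3721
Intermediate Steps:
G(J) = 2*J*(-4 + J) (G(J) = (-4 + J)*(2*J) = 2*J*(-4 + J))
(G(8) + X)² = (2*8*(-4 + 8) - 3)² = (2*8*4 - 3)² = (64 - 3)² = 61² = 3721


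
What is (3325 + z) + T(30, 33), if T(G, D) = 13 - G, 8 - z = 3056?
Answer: 260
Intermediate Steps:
z = -3048 (z = 8 - 1*3056 = 8 - 3056 = -3048)
(3325 + z) + T(30, 33) = (3325 - 3048) + (13 - 1*30) = 277 + (13 - 30) = 277 - 17 = 260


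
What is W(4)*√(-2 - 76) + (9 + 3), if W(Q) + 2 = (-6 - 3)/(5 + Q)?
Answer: 12 - 3*I*√78 ≈ 12.0 - 26.495*I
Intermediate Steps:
W(Q) = -2 - 9/(5 + Q) (W(Q) = -2 + (-6 - 3)/(5 + Q) = -2 - 9/(5 + Q))
W(4)*√(-2 - 76) + (9 + 3) = ((-19 - 2*4)/(5 + 4))*√(-2 - 76) + (9 + 3) = ((-19 - 8)/9)*√(-78) + 12 = ((⅑)*(-27))*(I*√78) + 12 = -3*I*√78 + 12 = 12 - 3*I*√78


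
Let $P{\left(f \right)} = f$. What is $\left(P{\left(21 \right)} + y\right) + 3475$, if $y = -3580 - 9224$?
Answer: $-9308$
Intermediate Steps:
$y = -12804$ ($y = -3580 - 9224 = -12804$)
$\left(P{\left(21 \right)} + y\right) + 3475 = \left(21 - 12804\right) + 3475 = -12783 + 3475 = -9308$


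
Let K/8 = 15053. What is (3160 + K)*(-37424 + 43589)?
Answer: 761895360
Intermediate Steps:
K = 120424 (K = 8*15053 = 120424)
(3160 + K)*(-37424 + 43589) = (3160 + 120424)*(-37424 + 43589) = 123584*6165 = 761895360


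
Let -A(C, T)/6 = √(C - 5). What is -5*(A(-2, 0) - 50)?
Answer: 250 + 30*I*√7 ≈ 250.0 + 79.373*I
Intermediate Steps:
A(C, T) = -6*√(-5 + C) (A(C, T) = -6*√(C - 5) = -6*√(-5 + C))
-5*(A(-2, 0) - 50) = -5*(-6*√(-5 - 2) - 50) = -5*(-6*I*√7 - 50) = -5*(-50 - 6*I*√7) = 250 + 30*I*√7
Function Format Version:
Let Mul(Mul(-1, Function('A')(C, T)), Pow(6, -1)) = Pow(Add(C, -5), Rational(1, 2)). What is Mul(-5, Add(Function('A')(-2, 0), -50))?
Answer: Add(250, Mul(30, I, Pow(7, Rational(1, 2)))) ≈ Add(250.00, Mul(79.373, I))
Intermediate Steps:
Function('A')(C, T) = Mul(-6, Pow(Add(-5, C), Rational(1, 2))) (Function('A')(C, T) = Mul(-6, Pow(Add(C, -5), Rational(1, 2))) = Mul(-6, Pow(Add(-5, C), Rational(1, 2))))
Mul(-5, Add(Function('A')(-2, 0), -50)) = Mul(-5, Add(Mul(-6, Pow(Add(-5, -2), Rational(1, 2))), -50)) = Mul(-5, Add(Mul(-6, Pow(-7, Rational(1, 2))), -50)) = Mul(-5, Add(Mul(-6, Mul(I, Pow(7, Rational(1, 2)))), -50)) = Mul(-5, Add(Mul(-6, I, Pow(7, Rational(1, 2))), -50)) = Mul(-5, Add(-50, Mul(-6, I, Pow(7, Rational(1, 2))))) = Add(250, Mul(30, I, Pow(7, Rational(1, 2))))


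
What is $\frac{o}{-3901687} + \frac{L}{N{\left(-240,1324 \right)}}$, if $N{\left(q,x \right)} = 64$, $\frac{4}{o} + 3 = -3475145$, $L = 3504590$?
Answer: $\frac{5939815593116470387}{108471518197408} \approx 54759.0$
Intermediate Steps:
$o = - \frac{1}{868787}$ ($o = \frac{4}{-3 - 3475145} = \frac{4}{-3475148} = 4 \left(- \frac{1}{3475148}\right) = - \frac{1}{868787} \approx -1.151 \cdot 10^{-6}$)
$\frac{o}{-3901687} + \frac{L}{N{\left(-240,1324 \right)}} = - \frac{1}{868787 \left(-3901687\right)} + \frac{3504590}{64} = \left(- \frac{1}{868787}\right) \left(- \frac{1}{3901687}\right) + 3504590 \cdot \frac{1}{64} = \frac{1}{3389734943669} + \frac{1752295}{32} = \frac{5939815593116470387}{108471518197408}$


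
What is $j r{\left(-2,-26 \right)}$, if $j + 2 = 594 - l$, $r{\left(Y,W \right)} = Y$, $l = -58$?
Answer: $-1300$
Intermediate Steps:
$j = 650$ ($j = -2 + \left(594 - -58\right) = -2 + \left(594 + 58\right) = -2 + 652 = 650$)
$j r{\left(-2,-26 \right)} = 650 \left(-2\right) = -1300$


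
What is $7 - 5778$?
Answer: $-5771$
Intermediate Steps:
$7 - 5778 = -5771$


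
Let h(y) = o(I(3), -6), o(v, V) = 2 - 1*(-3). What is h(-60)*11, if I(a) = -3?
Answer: 55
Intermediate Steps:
o(v, V) = 5 (o(v, V) = 2 + 3 = 5)
h(y) = 5
h(-60)*11 = 5*11 = 55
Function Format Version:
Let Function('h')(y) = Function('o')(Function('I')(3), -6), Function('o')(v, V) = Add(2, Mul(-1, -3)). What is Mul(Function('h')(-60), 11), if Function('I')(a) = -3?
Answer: 55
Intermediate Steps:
Function('o')(v, V) = 5 (Function('o')(v, V) = Add(2, 3) = 5)
Function('h')(y) = 5
Mul(Function('h')(-60), 11) = Mul(5, 11) = 55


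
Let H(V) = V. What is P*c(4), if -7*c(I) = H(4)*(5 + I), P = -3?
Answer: 108/7 ≈ 15.429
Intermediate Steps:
c(I) = -20/7 - 4*I/7 (c(I) = -4*(5 + I)/7 = -(20 + 4*I)/7 = -20/7 - 4*I/7)
P*c(4) = -3*(-20/7 - 4/7*4) = -3*(-20/7 - 16/7) = -3*(-36/7) = 108/7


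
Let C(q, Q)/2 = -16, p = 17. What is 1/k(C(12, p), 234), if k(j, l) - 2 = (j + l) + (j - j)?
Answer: 1/204 ≈ 0.0049020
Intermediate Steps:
C(q, Q) = -32 (C(q, Q) = 2*(-16) = -32)
k(j, l) = 2 + j + l (k(j, l) = 2 + ((j + l) + (j - j)) = 2 + ((j + l) + 0) = 2 + (j + l) = 2 + j + l)
1/k(C(12, p), 234) = 1/(2 - 32 + 234) = 1/204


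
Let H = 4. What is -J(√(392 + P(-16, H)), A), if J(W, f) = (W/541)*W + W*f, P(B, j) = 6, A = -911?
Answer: -398/541 + 911*√398 ≈ 18174.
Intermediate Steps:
J(W, f) = W²/541 + W*f (J(W, f) = (W*(1/541))*W + W*f = (W/541)*W + W*f = W²/541 + W*f)
-J(√(392 + P(-16, H)), A) = -√(392 + 6)*(√(392 + 6) + 541*(-911))/541 = -√398*(√398 - 492851)/541 = -√398*(-492851 + √398)/541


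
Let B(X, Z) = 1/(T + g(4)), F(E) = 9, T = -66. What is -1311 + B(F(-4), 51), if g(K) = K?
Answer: -81283/62 ≈ -1311.0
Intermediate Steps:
B(X, Z) = -1/62 (B(X, Z) = 1/(-66 + 4) = 1/(-62) = -1/62)
-1311 + B(F(-4), 51) = -1311 - 1/62 = -81283/62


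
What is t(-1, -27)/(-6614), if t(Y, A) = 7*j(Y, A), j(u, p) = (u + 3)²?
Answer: -14/3307 ≈ -0.0042334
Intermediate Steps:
j(u, p) = (3 + u)²
t(Y, A) = 7*(3 + Y)²
t(-1, -27)/(-6614) = (7*(3 - 1)²)/(-6614) = (7*2²)*(-1/6614) = (7*4)*(-1/6614) = 28*(-1/6614) = -14/3307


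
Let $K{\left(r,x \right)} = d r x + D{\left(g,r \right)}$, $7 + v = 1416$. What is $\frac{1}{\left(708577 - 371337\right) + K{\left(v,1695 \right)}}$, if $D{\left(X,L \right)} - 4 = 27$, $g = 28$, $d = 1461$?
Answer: $\frac{1}{3489577826} \approx 2.8657 \cdot 10^{-10}$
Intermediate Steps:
$v = 1409$ ($v = -7 + 1416 = 1409$)
$D{\left(X,L \right)} = 31$ ($D{\left(X,L \right)} = 4 + 27 = 31$)
$K{\left(r,x \right)} = 31 + 1461 r x$ ($K{\left(r,x \right)} = 1461 r x + 31 = 31 + 1461 r x$)
$\frac{1}{\left(708577 - 371337\right) + K{\left(v,1695 \right)}} = \frac{1}{\left(708577 - 371337\right) + \left(31 + 1461 \cdot 1409 \cdot 1695\right)} = \frac{1}{337240 + \left(31 + 3489240555\right)} = \frac{1}{337240 + 3489240586} = \frac{1}{3489577826}$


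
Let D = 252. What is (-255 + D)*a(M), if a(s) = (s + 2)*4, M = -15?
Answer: 156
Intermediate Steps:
a(s) = 8 + 4*s (a(s) = (2 + s)*4 = 8 + 4*s)
(-255 + D)*a(M) = (-255 + 252)*(8 + 4*(-15)) = -3*(8 - 60) = -3*(-52) = 156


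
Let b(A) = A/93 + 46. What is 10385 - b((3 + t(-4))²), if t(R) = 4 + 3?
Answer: 961427/93 ≈ 10338.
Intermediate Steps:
t(R) = 7
b(A) = 46 + A/93 (b(A) = A*(1/93) + 46 = A/93 + 46 = 46 + A/93)
10385 - b((3 + t(-4))²) = 10385 - (46 + (3 + 7)²/93) = 10385 - (46 + (1/93)*10²) = 10385 - (46 + (1/93)*100) = 10385 - (46 + 100/93) = 10385 - 1*4378/93 = 10385 - 4378/93 = 961427/93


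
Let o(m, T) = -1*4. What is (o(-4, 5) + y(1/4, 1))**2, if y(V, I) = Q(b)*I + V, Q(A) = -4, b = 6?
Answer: 961/16 ≈ 60.063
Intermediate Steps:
o(m, T) = -4
y(V, I) = V - 4*I (y(V, I) = -4*I + V = V - 4*I)
(o(-4, 5) + y(1/4, 1))**2 = (-4 + (1/4 - 4*1))**2 = (-4 + (1*(1/4) - 4))**2 = (-4 + (1/4 - 4))**2 = (-4 - 15/4)**2 = (-31/4)**2 = 961/16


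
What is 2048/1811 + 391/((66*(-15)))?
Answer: 1319419/1792890 ≈ 0.73592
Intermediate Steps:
2048/1811 + 391/((66*(-15))) = 2048*(1/1811) + 391/(-990) = 2048/1811 + 391*(-1/990) = 2048/1811 - 391/990 = 1319419/1792890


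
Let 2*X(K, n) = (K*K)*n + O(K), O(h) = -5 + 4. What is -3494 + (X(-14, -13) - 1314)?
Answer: -12165/2 ≈ -6082.5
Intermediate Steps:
O(h) = -1
X(K, n) = -1/2 + n*K**2/2 (X(K, n) = ((K*K)*n - 1)/2 = (K**2*n - 1)/2 = (n*K**2 - 1)/2 = (-1 + n*K**2)/2 = -1/2 + n*K**2/2)
-3494 + (X(-14, -13) - 1314) = -3494 + ((-1/2 + (1/2)*(-13)*(-14)**2) - 1314) = -3494 + ((-1/2 + (1/2)*(-13)*196) - 1314) = -3494 + ((-1/2 - 1274) - 1314) = -3494 + (-2549/2 - 1314) = -3494 - 5177/2 = -12165/2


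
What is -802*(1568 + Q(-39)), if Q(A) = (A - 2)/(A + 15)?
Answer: -15106873/12 ≈ -1.2589e+6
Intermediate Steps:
Q(A) = (-2 + A)/(15 + A)
-802*(1568 + Q(-39)) = -802*(1568 + (-2 - 39)/(15 - 39)) = -802*(1568 - 41/(-24)) = -802*(1568 - 1/24*(-41)) = -802*(1568 + 41/24) = -802*37673/24 = -15106873/12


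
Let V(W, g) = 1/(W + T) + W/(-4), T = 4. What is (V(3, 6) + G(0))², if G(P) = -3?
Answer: 10201/784 ≈ 13.011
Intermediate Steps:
V(W, g) = 1/(4 + W) - W/4 (V(W, g) = 1/(W + 4) + W/(-4) = 1/(4 + W) + W*(-¼) = 1/(4 + W) - W/4)
(V(3, 6) + G(0))² = ((1 - 1*3 - ¼*3²)/(4 + 3) - 3)² = ((1 - 3 - ¼*9)/7 - 3)² = ((1 - 3 - 9/4)/7 - 3)² = ((⅐)*(-17/4) - 3)² = (-17/28 - 3)² = (-101/28)² = 10201/784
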